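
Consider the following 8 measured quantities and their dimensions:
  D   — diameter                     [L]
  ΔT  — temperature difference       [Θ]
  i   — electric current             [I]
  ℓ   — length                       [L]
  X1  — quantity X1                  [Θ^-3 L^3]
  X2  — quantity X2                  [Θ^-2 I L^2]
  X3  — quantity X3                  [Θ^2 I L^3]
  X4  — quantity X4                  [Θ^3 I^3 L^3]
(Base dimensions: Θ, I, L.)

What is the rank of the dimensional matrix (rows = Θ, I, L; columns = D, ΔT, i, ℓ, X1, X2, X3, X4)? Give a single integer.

Write exponents as rows Θ,I,L / cols D,ΔT,i,ℓ,X1,X2,X3,X4:
  Θ: [ 0  1  0  0 -3 -2  2  3]
  I: [ 0  0  1  0  0  1  1  3]
  L: [ 1  0  0  1  3  2  3  3]
Row reduction gives pivot columns D,ΔT,i; rank = 3

3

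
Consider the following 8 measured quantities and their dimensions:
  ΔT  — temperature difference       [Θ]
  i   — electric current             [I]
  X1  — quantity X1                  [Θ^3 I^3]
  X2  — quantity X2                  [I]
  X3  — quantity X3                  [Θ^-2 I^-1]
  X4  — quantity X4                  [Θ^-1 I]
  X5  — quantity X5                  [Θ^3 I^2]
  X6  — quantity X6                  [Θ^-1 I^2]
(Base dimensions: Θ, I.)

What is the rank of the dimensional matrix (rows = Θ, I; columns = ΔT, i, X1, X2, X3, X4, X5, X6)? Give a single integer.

Write exponents as rows Θ,I / cols ΔT,i,X1,X2,X3,X4,X5,X6:
  Θ: [ 1  0  3  0 -2 -1  3 -1]
  I: [ 0  1  3  1 -1  1  2  2]
RREF → pivots at {ΔT,i} ⇒ r = 2

2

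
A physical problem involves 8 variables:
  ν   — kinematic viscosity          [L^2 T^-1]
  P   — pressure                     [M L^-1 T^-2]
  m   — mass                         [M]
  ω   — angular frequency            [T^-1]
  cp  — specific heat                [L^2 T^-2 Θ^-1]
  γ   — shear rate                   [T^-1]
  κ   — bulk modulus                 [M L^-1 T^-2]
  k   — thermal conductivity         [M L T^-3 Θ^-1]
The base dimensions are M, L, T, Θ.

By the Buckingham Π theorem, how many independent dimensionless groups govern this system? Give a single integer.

4

Exponent matrix [M,L,T,Θ] × [ν,P,m,ω,cp,γ,κ,k]:
  M: [ 0  1  1  0  0  0  1  1]
  L: [ 2 -1  0  0  2  0 -1  1]
  T: [-1 -2  0 -1 -2 -1 -2 -3]
  Θ: [ 0  0  0  0 -1  0  0 -1]
Echelon form has 4 nonzero rows (pivots: ν,P,m,cp)
n=8, r=4 ⇒ 4 dimensionless groups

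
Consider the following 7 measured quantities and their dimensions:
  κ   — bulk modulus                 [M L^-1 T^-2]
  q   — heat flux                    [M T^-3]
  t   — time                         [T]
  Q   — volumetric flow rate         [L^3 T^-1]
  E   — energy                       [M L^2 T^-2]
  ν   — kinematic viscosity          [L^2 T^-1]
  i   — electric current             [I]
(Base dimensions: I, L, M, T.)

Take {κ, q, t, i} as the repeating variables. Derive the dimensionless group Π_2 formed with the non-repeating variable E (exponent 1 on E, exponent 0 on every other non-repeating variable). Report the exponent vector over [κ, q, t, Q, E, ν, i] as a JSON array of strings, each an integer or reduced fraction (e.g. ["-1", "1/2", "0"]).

["2", "-3", "-3", "0", "1", "0", "0"]

Exponent matrix [I,L,M,T] × [κ,q,t,Q,E,ν,i]:
  I: [ 0  0  0  0  0  0  1]
  L: [-1  0  0  3  2  2  0]
  M: [ 1  1  0  0  1  0  0]
  T: [-2 -3  1 -1 -2 -1  0]
Echelon form has 4 nonzero rows (pivots: κ,q,t,i)
Repeat: κ,q,t,i; free: Q,E,ν
RREF:
  r0: [   1    0    0   -3   -2   -2    0]
  r1: [   0    1    0    3    3    2    0]
  r2: [   0    0    1    2    3    1    0]
  r3: [   0    0    0    0    0    0    1]
Fix exponent of E at 1, Q at 0, ν at 0; solve each RREF row for its pivot's exponent:
  r0: exp(κ) + (-2)·1 = 0 ⇒ exp(κ) = 2
  r1: exp(q) + (3)·1 = 0 ⇒ exp(q) = -3
  r2: exp(t) + (3)·1 = 0 ⇒ exp(t) = -3
  r3: exp(i) + (0)·1 = 0 ⇒ exp(i) = 0
Π_2 = κ^2 · q^-3 · t^-3 · E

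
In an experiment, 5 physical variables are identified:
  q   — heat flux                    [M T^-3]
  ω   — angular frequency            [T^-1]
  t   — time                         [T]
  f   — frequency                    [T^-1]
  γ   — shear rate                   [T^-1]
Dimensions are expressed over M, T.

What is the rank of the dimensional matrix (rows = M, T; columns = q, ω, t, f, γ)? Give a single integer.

Write exponents as rows M,T / cols q,ω,t,f,γ:
  M: [ 1  0  0  0  0]
  T: [-3 -1  1 -1 -1]
Row reduction gives pivot columns q,ω; rank = 2

2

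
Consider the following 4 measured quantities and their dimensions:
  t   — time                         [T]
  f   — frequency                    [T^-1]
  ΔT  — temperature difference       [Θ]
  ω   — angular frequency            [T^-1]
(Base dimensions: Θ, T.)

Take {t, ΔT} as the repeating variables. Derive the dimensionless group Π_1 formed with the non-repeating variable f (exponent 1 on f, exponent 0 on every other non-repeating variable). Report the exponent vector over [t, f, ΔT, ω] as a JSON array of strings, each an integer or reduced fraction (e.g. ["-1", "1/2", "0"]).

["1", "1", "0", "0"]

Dimensional matrix (Θ×T by t×f×ΔT×ω):
  Θ: [ 0  0  1  0]
  T: [ 1 -1  0 -1]
RREF → pivots at {t,ΔT} ⇒ r = 2
Repeat: t,ΔT; free: f,ω
RREF:
  r0: [   1   -1    0   -1]
  r1: [   0    0    1    0]
Fix exponent of f at 1, ω at 0; solve each RREF row for its pivot's exponent:
  r0: exp(t) + (-1)·1 = 0 ⇒ exp(t) = 1
  r1: exp(ΔT) + (0)·1 = 0 ⇒ exp(ΔT) = 0
Π_1 = t · f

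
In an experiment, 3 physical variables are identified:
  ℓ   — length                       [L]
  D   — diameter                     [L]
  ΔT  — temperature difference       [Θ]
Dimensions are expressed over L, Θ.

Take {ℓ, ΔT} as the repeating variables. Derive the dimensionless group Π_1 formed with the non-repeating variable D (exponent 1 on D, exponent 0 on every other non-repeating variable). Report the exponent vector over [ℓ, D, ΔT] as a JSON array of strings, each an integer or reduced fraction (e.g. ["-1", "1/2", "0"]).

Exponent matrix [L,Θ] × [ℓ,D,ΔT]:
  L: [ 1  1  0]
  Θ: [ 0  0  1]
Row reduction gives pivot columns ℓ,ΔT; rank = 2
Pivot set = {ℓ,ΔT}, free = {D}
RREF:
  r0: [   1    1    0]
  r1: [   0    0    1]
Fix exponent of D at 1; solve each RREF row for its pivot's exponent:
  r0: exp(ℓ) + (1)·1 = 0 ⇒ exp(ℓ) = -1
  r1: exp(ΔT) + (0)·1 = 0 ⇒ exp(ΔT) = 0
Π_1 = ℓ^-1 · D

["-1", "1", "0"]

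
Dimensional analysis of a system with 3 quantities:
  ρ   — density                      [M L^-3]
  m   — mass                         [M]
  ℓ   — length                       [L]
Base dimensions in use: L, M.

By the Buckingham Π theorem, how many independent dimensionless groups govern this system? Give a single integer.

Exponent matrix [L,M] × [ρ,m,ℓ]:
  L: [-3  0  1]
  M: [ 1  1  0]
RREF → pivots at {ρ,m} ⇒ r = 2
n=3, r=2 ⇒ 1 dimensionless group

1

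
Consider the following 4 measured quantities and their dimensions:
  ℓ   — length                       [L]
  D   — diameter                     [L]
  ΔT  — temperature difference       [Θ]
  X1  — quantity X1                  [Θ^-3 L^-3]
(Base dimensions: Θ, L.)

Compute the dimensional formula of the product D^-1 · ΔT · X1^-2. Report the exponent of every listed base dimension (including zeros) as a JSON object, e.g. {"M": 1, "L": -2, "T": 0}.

{"Θ": 7, "L": 5}

Dimensional matrix (Θ×L by ℓ×D×ΔT×X1):
  Θ: [ 0  0  1 -3]
  L: [ 1  1  0 -3]
  [Θ]: (-1)·0+(1)·1+(-2)·-3 = 7
  [L]: (-1)·1+(1)·0+(-2)·-3 = 5
⇒ Θ^7 L^5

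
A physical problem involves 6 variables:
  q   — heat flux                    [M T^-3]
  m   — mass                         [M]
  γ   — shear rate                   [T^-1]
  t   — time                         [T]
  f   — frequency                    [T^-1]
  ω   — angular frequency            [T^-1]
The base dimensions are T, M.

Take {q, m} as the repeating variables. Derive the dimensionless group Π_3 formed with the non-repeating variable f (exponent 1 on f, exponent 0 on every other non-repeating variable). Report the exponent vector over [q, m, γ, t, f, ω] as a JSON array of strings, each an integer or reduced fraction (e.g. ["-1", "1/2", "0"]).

["-1/3", "1/3", "0", "0", "1", "0"]

Dimensional matrix (T×M by q×m×γ×t×f×ω):
  T: [-3  0 -1  1 -1 -1]
  M: [ 1  1  0  0  0  0]
Echelon form has 2 nonzero rows (pivots: q,m)
Pivot set = {q,m}, free = {γ,t,f,ω}
RREF:
  r0: [   1    0  1/3 -1/3  1/3  1/3]
  r1: [   0    1 -1/3  1/3 -1/3 -1/3]
Fix exponent of f at 1, γ at 0, t at 0, ω at 0; solve each RREF row for its pivot's exponent:
  r0: exp(q) + (1/3)·1 = 0 ⇒ exp(q) = -1/3
  r1: exp(m) + (-1/3)·1 = 0 ⇒ exp(m) = 1/3
Π_3 = q^(-1/3) · m^(1/3) · f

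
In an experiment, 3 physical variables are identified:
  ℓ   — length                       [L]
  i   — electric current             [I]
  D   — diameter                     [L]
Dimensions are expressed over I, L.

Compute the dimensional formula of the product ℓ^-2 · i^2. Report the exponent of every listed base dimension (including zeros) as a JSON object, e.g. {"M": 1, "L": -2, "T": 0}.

{"I": 2, "L": -2}

Exponent matrix [I,L] × [ℓ,i,D]:
  I: [ 0  1  0]
  L: [ 1  0  1]
  [I]: (-2)·0+(2)·1 = 2
  [L]: (-2)·1+(2)·0 = -2
⇒ I^2 L^-2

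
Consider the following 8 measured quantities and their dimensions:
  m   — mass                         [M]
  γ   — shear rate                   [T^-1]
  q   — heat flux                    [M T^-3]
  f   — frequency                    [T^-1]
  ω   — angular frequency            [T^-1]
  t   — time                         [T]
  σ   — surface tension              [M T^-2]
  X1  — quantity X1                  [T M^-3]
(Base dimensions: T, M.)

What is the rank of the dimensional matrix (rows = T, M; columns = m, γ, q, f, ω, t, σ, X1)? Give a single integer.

2

Exponent matrix [T,M] × [m,γ,q,f,ω,t,σ,X1]:
  T: [ 0 -1 -3 -1 -1  1 -2  1]
  M: [ 1  0  1  0  0  0  1 -3]
Echelon form has 2 nonzero rows (pivots: m,γ)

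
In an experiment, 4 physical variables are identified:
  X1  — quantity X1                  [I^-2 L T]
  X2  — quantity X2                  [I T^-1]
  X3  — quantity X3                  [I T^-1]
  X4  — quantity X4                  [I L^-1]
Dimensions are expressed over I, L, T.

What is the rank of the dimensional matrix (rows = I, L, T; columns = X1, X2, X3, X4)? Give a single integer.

Dimensional matrix (I×L×T by X1×X2×X3×X4):
  I: [-2  1  1  1]
  L: [ 1  0  0 -1]
  T: [ 1 -1 -1  0]
RREF → pivots at {X1,X2} ⇒ r = 2

2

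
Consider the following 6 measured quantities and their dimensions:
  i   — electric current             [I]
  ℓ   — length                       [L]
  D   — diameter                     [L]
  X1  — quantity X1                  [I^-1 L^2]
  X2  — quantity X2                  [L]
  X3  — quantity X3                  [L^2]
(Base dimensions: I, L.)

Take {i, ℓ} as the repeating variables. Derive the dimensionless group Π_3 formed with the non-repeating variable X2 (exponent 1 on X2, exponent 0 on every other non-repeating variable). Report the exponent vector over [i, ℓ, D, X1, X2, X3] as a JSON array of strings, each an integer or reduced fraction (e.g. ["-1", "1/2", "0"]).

Write exponents as rows I,L / cols i,ℓ,D,X1,X2,X3:
  I: [ 1  0  0 -1  0  0]
  L: [ 0  1  1  2  1  2]
Echelon form has 2 nonzero rows (pivots: i,ℓ)
Pivot set = {i,ℓ}, free = {D,X1,X2,X3}
RREF:
  r0: [   1    0    0   -1    0    0]
  r1: [   0    1    1    2    1    2]
Fix exponent of X2 at 1, D at 0, X1 at 0, X3 at 0; solve each RREF row for its pivot's exponent:
  r0: exp(i) + (0)·1 = 0 ⇒ exp(i) = 0
  r1: exp(ℓ) + (1)·1 = 0 ⇒ exp(ℓ) = -1
Π_3 = ℓ^-1 · X2

["0", "-1", "0", "0", "1", "0"]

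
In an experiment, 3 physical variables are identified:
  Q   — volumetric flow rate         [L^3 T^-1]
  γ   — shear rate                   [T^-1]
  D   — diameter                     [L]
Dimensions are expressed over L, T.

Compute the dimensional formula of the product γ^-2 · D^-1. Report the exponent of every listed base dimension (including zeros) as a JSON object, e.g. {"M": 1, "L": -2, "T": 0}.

{"L": -1, "T": 2}

Dimensional matrix (L×T by Q×γ×D):
  L: [ 3  0  1]
  T: [-1 -1  0]
  [L]: (-2)·0+(-1)·1 = -1
  [T]: (-2)·-1+(-1)·0 = 2
⇒ L^-1 T^2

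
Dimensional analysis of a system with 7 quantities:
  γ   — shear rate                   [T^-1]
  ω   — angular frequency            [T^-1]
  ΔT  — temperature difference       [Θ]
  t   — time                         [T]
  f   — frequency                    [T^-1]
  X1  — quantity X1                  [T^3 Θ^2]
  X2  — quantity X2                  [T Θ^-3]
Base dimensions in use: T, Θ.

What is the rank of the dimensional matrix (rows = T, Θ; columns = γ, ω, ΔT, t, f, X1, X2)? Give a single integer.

2

Dimensional matrix (T×Θ by γ×ω×ΔT×t×f×X1×X2):
  T: [-1 -1  0  1 -1  3  1]
  Θ: [ 0  0  1  0  0  2 -3]
Row reduction gives pivot columns γ,ΔT; rank = 2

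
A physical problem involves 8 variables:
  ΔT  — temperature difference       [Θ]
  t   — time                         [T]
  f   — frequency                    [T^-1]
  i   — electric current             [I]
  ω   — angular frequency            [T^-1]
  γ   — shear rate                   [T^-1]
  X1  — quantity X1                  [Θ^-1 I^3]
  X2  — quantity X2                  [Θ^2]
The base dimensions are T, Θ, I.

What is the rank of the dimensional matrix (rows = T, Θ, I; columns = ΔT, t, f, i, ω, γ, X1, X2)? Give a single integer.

Exponent matrix [T,Θ,I] × [ΔT,t,f,i,ω,γ,X1,X2]:
  T: [ 0  1 -1  0 -1 -1  0  0]
  Θ: [ 1  0  0  0  0  0 -1  2]
  I: [ 0  0  0  1  0  0  3  0]
Row reduction gives pivot columns ΔT,t,i; rank = 3

3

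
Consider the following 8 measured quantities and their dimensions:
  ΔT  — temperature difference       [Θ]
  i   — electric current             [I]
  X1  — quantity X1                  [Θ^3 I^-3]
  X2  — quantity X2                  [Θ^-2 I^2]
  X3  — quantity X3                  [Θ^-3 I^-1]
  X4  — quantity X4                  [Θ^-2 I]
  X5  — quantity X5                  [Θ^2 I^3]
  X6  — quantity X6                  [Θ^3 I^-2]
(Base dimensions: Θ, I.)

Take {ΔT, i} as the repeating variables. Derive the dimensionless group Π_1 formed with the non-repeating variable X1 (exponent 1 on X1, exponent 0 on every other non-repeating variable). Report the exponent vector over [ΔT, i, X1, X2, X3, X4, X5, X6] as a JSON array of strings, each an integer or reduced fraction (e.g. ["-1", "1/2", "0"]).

["-3", "3", "1", "0", "0", "0", "0", "0"]

Exponent matrix [Θ,I] × [ΔT,i,X1,X2,X3,X4,X5,X6]:
  Θ: [ 1  0  3 -2 -3 -2  2  3]
  I: [ 0  1 -3  2 -1  1  3 -2]
Row reduction gives pivot columns ΔT,i; rank = 2
Pivot set = {ΔT,i}, free = {X1,X2,X3,X4,X5,X6}
RREF:
  r0: [   1    0    3   -2   -3   -2    2    3]
  r1: [   0    1   -3    2   -1    1    3   -2]
Fix exponent of X1 at 1, X2 at 0, X3 at 0, X4 at 0, X5 at 0, X6 at 0; solve each RREF row for its pivot's exponent:
  r0: exp(ΔT) + (3)·1 = 0 ⇒ exp(ΔT) = -3
  r1: exp(i) + (-3)·1 = 0 ⇒ exp(i) = 3
Π_1 = ΔT^-3 · i^3 · X1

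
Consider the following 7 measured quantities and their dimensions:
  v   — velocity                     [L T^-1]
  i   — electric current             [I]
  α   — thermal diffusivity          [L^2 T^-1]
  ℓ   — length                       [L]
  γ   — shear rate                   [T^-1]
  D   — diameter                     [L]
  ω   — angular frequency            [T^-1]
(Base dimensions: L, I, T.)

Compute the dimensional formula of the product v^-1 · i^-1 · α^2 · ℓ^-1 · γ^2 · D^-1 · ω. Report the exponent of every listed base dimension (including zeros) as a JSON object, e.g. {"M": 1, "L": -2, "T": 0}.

Write exponents as rows L,I,T / cols v,i,α,ℓ,γ,D,ω:
  L: [ 1  0  2  1  0  1  0]
  I: [ 0  1  0  0  0  0  0]
  T: [-1  0 -1  0 -1  0 -1]
  [L]: (-1)·1+(-1)·0+(2)·2+(-1)·1+(2)·0+(-1)·1+(1)·0 = 1
  [I]: (-1)·0+(-1)·1+(2)·0+(-1)·0+(2)·0+(-1)·0+(1)·0 = -1
  [T]: (-1)·-1+(-1)·0+(2)·-1+(-1)·0+(2)·-1+(-1)·0+(1)·-1 = -4
⇒ L I^-1 T^-4

{"L": 1, "I": -1, "T": -4}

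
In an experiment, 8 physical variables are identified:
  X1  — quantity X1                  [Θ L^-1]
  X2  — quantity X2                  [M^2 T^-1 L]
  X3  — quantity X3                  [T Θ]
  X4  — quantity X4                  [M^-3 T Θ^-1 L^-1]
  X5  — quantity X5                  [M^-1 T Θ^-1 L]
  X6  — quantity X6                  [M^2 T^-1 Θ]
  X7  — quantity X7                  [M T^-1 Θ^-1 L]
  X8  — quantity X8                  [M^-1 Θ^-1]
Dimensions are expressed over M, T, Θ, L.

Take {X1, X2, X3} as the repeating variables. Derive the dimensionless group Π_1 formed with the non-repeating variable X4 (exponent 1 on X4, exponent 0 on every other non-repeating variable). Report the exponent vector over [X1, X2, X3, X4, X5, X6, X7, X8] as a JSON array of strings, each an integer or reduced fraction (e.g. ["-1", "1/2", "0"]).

["1/2", "3/2", "1/2", "1", "0", "0", "0", "0"]

Dimensional matrix (M×T×Θ×L by X1×X2×X3×X4×X5×X6×X7×X8):
  M: [ 0  2  0 -3 -1  2  1 -1]
  T: [ 0 -1  1  1  1 -1 -1  0]
  Θ: [ 1  0  1 -1 -1  1 -1 -1]
  L: [-1  1  0 -1  1  0  1  0]
RREF → pivots at {X1,X2,X3} ⇒ r = 3
Repeat: X1,X2,X3; free: X4,X5,X6,X7,X8
RREF:
  r0: [   1    0    0 -1/2 -3/2    1 -1/2 -1/2]
  r1: [   0    1    0 -3/2 -1/2    1  1/2 -1/2]
  r2: [   0    0    1 -1/2  1/2    0 -1/2 -1/2]
  r3: [   0    0    0    0    0    0    0    0]
Fix exponent of X4 at 1, X5 at 0, X6 at 0, X7 at 0, X8 at 0; solve each RREF row for its pivot's exponent:
  r0: exp(X1) + (-1/2)·1 = 0 ⇒ exp(X1) = 1/2
  r1: exp(X2) + (-3/2)·1 = 0 ⇒ exp(X2) = 3/2
  r2: exp(X3) + (-1/2)·1 = 0 ⇒ exp(X3) = 1/2
Π_1 = X1^(1/2) · X2^(3/2) · X3^(1/2) · X4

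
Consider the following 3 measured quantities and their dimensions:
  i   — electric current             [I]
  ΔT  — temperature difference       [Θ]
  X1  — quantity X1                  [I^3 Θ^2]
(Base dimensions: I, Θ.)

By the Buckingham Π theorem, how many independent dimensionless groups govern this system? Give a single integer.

1

Dimensional matrix (I×Θ by i×ΔT×X1):
  I: [ 1  0  3]
  Θ: [ 0  1  2]
Echelon form has 2 nonzero rows (pivots: i,ΔT)
Π count = n − r = 3 − 2 = 1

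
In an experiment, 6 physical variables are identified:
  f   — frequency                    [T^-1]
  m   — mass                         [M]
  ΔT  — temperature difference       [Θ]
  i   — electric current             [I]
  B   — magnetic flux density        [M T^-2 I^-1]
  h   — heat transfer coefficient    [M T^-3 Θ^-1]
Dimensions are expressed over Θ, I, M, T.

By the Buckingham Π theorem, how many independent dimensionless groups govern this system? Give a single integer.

2

Write exponents as rows Θ,I,M,T / cols f,m,ΔT,i,B,h:
  Θ: [ 0  0  1  0  0 -1]
  I: [ 0  0  0  1 -1  0]
  M: [ 0  1  0  0  1  1]
  T: [-1  0  0  0 -2 -3]
RREF → pivots at {f,m,ΔT,i} ⇒ r = 4
n=6, r=4 ⇒ 2 dimensionless groups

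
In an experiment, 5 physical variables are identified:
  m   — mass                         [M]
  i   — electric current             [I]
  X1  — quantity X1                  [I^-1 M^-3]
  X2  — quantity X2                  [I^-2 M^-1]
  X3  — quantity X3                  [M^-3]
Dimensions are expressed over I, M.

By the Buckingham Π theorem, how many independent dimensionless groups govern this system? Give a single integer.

3

Dimensional matrix (I×M by m×i×X1×X2×X3):
  I: [ 0  1 -1 -2  0]
  M: [ 1  0 -3 -1 -3]
Row reduction gives pivot columns m,i; rank = 2
Π count = n − r = 5 − 2 = 3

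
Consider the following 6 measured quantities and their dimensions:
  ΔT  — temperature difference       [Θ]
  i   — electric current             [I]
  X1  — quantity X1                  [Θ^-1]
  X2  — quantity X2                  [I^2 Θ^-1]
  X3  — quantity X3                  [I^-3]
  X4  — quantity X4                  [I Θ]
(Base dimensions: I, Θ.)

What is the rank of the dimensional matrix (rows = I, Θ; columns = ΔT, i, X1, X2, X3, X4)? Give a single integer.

Write exponents as rows I,Θ / cols ΔT,i,X1,X2,X3,X4:
  I: [ 0  1  0  2 -3  1]
  Θ: [ 1  0 -1 -1  0  1]
Row reduction gives pivot columns ΔT,i; rank = 2

2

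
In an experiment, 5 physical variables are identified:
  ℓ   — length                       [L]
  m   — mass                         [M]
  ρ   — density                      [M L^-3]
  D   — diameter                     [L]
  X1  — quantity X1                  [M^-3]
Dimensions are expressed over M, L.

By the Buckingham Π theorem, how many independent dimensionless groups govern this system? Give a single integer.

Write exponents as rows M,L / cols ℓ,m,ρ,D,X1:
  M: [ 0  1  1  0 -3]
  L: [ 1  0 -3  1  0]
Echelon form has 2 nonzero rows (pivots: ℓ,m)
5 vars − rank 2 = 3 Π groups

3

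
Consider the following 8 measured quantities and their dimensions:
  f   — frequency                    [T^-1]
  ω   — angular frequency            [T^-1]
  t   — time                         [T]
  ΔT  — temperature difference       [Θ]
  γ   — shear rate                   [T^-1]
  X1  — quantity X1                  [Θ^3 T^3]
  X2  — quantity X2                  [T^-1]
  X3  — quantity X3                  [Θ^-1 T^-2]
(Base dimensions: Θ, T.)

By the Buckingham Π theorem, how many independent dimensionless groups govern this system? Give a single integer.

6

Exponent matrix [Θ,T] × [f,ω,t,ΔT,γ,X1,X2,X3]:
  Θ: [ 0  0  0  1  0  3  0 -1]
  T: [-1 -1  1  0 -1  3 -1 -2]
Echelon form has 2 nonzero rows (pivots: f,ΔT)
8 vars − rank 2 = 6 Π groups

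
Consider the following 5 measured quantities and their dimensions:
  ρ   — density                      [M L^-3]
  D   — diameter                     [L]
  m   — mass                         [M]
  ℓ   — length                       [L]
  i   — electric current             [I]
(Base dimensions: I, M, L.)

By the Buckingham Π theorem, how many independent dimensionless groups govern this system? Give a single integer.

2

Exponent matrix [I,M,L] × [ρ,D,m,ℓ,i]:
  I: [ 0  0  0  0  1]
  M: [ 1  0  1  0  0]
  L: [-3  1  0  1  0]
RREF → pivots at {ρ,D,i} ⇒ r = 3
Π count = n − r = 5 − 3 = 2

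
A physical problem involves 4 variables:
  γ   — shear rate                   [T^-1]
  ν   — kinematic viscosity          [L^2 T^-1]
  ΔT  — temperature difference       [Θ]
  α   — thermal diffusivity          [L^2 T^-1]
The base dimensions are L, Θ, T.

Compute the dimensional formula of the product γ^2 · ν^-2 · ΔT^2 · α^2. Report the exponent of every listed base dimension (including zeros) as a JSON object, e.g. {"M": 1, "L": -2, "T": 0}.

Write exponents as rows L,Θ,T / cols γ,ν,ΔT,α:
  L: [ 0  2  0  2]
  Θ: [ 0  0  1  0]
  T: [-1 -1  0 -1]
  [L]: (2)·0+(-2)·2+(2)·0+(2)·2 = 0
  [Θ]: (2)·0+(-2)·0+(2)·1+(2)·0 = 2
  [T]: (2)·-1+(-2)·-1+(2)·0+(2)·-1 = -2
⇒ Θ^2 T^-2

{"L": 0, "Θ": 2, "T": -2}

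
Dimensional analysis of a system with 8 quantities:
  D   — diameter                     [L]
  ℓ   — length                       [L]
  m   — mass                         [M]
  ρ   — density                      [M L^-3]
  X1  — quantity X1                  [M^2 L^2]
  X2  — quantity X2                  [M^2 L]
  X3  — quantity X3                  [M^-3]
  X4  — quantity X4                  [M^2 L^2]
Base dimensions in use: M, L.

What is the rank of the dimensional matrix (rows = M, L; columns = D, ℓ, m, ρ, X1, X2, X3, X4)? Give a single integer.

2

Exponent matrix [M,L] × [D,ℓ,m,ρ,X1,X2,X3,X4]:
  M: [ 0  0  1  1  2  2 -3  2]
  L: [ 1  1  0 -3  2  1  0  2]
RREF → pivots at {D,m} ⇒ r = 2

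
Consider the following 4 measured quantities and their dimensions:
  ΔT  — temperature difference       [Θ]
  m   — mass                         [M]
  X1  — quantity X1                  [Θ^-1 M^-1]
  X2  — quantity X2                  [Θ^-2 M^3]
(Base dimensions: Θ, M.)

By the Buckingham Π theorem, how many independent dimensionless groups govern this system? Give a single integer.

2

Exponent matrix [Θ,M] × [ΔT,m,X1,X2]:
  Θ: [ 1  0 -1 -2]
  M: [ 0  1 -1  3]
Echelon form has 2 nonzero rows (pivots: ΔT,m)
n=4, r=2 ⇒ 2 dimensionless groups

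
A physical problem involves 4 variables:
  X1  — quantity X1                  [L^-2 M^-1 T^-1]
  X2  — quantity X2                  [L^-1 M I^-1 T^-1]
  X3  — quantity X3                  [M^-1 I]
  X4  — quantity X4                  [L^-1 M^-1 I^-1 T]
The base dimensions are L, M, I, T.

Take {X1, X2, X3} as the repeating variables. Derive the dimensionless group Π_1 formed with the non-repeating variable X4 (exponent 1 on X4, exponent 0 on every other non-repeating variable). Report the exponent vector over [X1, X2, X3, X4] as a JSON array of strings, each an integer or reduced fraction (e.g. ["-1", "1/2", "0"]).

Dimensional matrix (L×M×I×T by X1×X2×X3×X4):
  L: [-2 -1  0 -1]
  M: [-1  1 -1 -1]
  I: [ 0 -1  1 -1]
  T: [-1 -1  0  1]
Row reduction gives pivot columns X1,X2,X3; rank = 3
Repeat: X1,X2,X3; free: X4
RREF:
  r0: [   1    0    0    2]
  r1: [   0    1    0   -3]
  r2: [   0    0    1   -4]
  r3: [   0    0    0    0]
Fix exponent of X4 at 1; solve each RREF row for its pivot's exponent:
  r0: exp(X1) + (2)·1 = 0 ⇒ exp(X1) = -2
  r1: exp(X2) + (-3)·1 = 0 ⇒ exp(X2) = 3
  r2: exp(X3) + (-4)·1 = 0 ⇒ exp(X3) = 4
Π_1 = X1^-2 · X2^3 · X3^4 · X4

["-2", "3", "4", "1"]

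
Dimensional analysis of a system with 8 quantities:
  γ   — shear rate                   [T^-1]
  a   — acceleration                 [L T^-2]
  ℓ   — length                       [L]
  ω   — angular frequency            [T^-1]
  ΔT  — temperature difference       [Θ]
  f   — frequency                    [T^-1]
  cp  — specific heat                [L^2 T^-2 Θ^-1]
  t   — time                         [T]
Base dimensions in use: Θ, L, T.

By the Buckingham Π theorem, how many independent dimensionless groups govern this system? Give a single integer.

Exponent matrix [Θ,L,T] × [γ,a,ℓ,ω,ΔT,f,cp,t]:
  Θ: [ 0  0  0  0  1  0 -1  0]
  L: [ 0  1  1  0  0  0  2  0]
  T: [-1 -2  0 -1  0 -1 -2  1]
Echelon form has 3 nonzero rows (pivots: γ,a,ΔT)
n=8, r=3 ⇒ 5 dimensionless groups

5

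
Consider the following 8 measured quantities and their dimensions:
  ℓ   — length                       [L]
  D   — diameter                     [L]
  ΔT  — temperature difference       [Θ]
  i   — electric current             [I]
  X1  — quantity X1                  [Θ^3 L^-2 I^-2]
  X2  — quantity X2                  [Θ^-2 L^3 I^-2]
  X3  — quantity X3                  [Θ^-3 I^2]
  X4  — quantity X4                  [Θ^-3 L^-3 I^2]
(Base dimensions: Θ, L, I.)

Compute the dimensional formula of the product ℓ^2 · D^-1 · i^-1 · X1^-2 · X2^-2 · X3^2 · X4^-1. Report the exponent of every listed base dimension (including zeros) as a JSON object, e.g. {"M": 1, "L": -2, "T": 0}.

Dimensional matrix (Θ×L×I by ℓ×D×ΔT×i×X1×X2×X3×X4):
  Θ: [ 0  0  1  0  3 -2 -3 -3]
  L: [ 1  1  0  0 -2  3  0 -3]
  I: [ 0  0  0  1 -2 -2  2  2]
  [Θ]: (2)·0+(-1)·0+(-1)·0+(-2)·3+(-2)·-2+(2)·-3+(-1)·-3 = -5
  [L]: (2)·1+(-1)·1+(-1)·0+(-2)·-2+(-2)·3+(2)·0+(-1)·-3 = 2
  [I]: (2)·0+(-1)·0+(-1)·1+(-2)·-2+(-2)·-2+(2)·2+(-1)·2 = 9
⇒ Θ^-5 L^2 I^9

{"Θ": -5, "L": 2, "I": 9}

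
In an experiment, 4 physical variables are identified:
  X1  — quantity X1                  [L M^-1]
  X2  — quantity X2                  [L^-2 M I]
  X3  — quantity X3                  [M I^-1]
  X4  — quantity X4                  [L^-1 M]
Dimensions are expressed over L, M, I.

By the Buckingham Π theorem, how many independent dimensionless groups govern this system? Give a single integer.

Exponent matrix [L,M,I] × [X1,X2,X3,X4]:
  L: [ 1 -2  0 -1]
  M: [-1  1  1  1]
  I: [ 0  1 -1  0]
RREF → pivots at {X1,X2} ⇒ r = 2
n=4, r=2 ⇒ 2 dimensionless groups

2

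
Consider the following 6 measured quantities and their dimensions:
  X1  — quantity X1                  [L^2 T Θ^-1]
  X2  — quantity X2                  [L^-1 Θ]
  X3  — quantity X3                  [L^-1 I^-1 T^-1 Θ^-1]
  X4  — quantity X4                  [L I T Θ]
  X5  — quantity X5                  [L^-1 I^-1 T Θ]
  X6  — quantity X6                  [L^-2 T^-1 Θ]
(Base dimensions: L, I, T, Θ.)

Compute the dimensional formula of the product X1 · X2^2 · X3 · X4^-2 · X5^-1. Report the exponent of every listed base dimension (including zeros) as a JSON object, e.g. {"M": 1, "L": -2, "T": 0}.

{"L": -2, "I": -2, "T": -3, "Θ": -3}

Write exponents as rows L,I,T,Θ / cols X1,X2,X3,X4,X5,X6:
  L: [ 2 -1 -1  1 -1 -2]
  I: [ 0  0 -1  1 -1  0]
  T: [ 1  0 -1  1  1 -1]
  Θ: [-1  1 -1  1  1  1]
  [L]: (1)·2+(2)·-1+(1)·-1+(-2)·1+(-1)·-1 = -2
  [I]: (1)·0+(2)·0+(1)·-1+(-2)·1+(-1)·-1 = -2
  [T]: (1)·1+(2)·0+(1)·-1+(-2)·1+(-1)·1 = -3
  [Θ]: (1)·-1+(2)·1+(1)·-1+(-2)·1+(-1)·1 = -3
⇒ L^-2 I^-2 T^-3 Θ^-3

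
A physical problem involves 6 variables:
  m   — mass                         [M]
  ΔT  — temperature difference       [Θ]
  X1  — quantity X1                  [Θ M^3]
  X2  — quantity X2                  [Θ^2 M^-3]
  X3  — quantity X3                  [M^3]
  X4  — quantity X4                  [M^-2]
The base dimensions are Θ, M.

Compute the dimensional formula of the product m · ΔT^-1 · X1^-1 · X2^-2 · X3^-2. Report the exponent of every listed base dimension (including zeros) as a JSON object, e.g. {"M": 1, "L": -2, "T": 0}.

{"Θ": -6, "M": -2}

Write exponents as rows Θ,M / cols m,ΔT,X1,X2,X3,X4:
  Θ: [ 0  1  1  2  0  0]
  M: [ 1  0  3 -3  3 -2]
  [Θ]: (1)·0+(-1)·1+(-1)·1+(-2)·2+(-2)·0 = -6
  [M]: (1)·1+(-1)·0+(-1)·3+(-2)·-3+(-2)·3 = -2
⇒ Θ^-6 M^-2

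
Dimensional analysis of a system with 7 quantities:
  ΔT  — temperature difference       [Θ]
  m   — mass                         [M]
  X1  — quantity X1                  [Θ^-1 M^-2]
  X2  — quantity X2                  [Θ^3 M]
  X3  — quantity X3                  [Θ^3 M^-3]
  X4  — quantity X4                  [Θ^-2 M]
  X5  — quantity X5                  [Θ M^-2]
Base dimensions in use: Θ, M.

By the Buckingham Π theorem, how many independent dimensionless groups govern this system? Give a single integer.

Dimensional matrix (Θ×M by ΔT×m×X1×X2×X3×X4×X5):
  Θ: [ 1  0 -1  3  3 -2  1]
  M: [ 0  1 -2  1 -3  1 -2]
RREF → pivots at {ΔT,m} ⇒ r = 2
7 vars − rank 2 = 5 Π groups

5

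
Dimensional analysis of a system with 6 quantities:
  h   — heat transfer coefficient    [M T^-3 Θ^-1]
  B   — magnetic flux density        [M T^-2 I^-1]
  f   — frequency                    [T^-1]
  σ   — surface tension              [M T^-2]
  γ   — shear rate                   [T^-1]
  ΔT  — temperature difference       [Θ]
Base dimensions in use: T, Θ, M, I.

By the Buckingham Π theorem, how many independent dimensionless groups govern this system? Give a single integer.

Write exponents as rows T,Θ,M,I / cols h,B,f,σ,γ,ΔT:
  T: [-3 -2 -1 -2 -1  0]
  Θ: [-1  0  0  0  0  1]
  M: [ 1  1  0  1  0  0]
  I: [ 0 -1  0  0  0  0]
Echelon form has 4 nonzero rows (pivots: h,B,f,σ)
Π count = n − r = 6 − 4 = 2

2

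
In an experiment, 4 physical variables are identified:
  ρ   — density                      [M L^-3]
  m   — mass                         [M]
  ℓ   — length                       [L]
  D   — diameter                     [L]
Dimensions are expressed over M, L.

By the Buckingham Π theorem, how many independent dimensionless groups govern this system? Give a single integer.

2

Dimensional matrix (M×L by ρ×m×ℓ×D):
  M: [ 1  1  0  0]
  L: [-3  0  1  1]
Echelon form has 2 nonzero rows (pivots: ρ,m)
Π count = n − r = 4 − 2 = 2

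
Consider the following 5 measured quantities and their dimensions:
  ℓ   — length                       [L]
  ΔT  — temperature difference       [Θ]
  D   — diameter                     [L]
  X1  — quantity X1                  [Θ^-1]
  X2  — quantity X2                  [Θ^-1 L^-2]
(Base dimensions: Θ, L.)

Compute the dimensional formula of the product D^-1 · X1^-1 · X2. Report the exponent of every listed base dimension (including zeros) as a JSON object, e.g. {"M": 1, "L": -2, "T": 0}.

{"Θ": 0, "L": -3}

Write exponents as rows Θ,L / cols ℓ,ΔT,D,X1,X2:
  Θ: [ 0  1  0 -1 -1]
  L: [ 1  0  1  0 -2]
  [Θ]: (-1)·0+(-1)·-1+(1)·-1 = 0
  [L]: (-1)·1+(-1)·0+(1)·-2 = -3
⇒ L^-3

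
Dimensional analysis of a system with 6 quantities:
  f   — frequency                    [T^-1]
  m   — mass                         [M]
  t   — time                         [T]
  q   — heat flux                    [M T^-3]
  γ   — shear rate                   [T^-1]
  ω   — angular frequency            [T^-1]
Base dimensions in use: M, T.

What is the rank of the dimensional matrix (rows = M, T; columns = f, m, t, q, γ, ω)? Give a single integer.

Exponent matrix [M,T] × [f,m,t,q,γ,ω]:
  M: [ 0  1  0  1  0  0]
  T: [-1  0  1 -3 -1 -1]
Echelon form has 2 nonzero rows (pivots: f,m)

2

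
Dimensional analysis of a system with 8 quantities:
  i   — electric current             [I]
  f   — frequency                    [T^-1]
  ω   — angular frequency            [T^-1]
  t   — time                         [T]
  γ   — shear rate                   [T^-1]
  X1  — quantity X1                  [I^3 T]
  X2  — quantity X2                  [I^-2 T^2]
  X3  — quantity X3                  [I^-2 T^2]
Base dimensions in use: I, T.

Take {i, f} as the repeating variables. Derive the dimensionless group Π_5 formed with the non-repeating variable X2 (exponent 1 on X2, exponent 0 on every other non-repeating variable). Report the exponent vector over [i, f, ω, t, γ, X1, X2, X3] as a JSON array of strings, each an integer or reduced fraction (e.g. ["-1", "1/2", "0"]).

Dimensional matrix (I×T by i×f×ω×t×γ×X1×X2×X3):
  I: [ 1  0  0  0  0  3 -2 -2]
  T: [ 0 -1 -1  1 -1  1  2  2]
Row reduction gives pivot columns i,f; rank = 2
Pivot set = {i,f}, free = {ω,t,γ,X1,X2,X3}
RREF:
  r0: [   1    0    0    0    0    3   -2   -2]
  r1: [   0    1    1   -1    1   -1   -2   -2]
Fix exponent of X2 at 1, ω at 0, t at 0, γ at 0, X1 at 0, X3 at 0; solve each RREF row for its pivot's exponent:
  r0: exp(i) + (-2)·1 = 0 ⇒ exp(i) = 2
  r1: exp(f) + (-2)·1 = 0 ⇒ exp(f) = 2
Π_5 = i^2 · f^2 · X2

["2", "2", "0", "0", "0", "0", "1", "0"]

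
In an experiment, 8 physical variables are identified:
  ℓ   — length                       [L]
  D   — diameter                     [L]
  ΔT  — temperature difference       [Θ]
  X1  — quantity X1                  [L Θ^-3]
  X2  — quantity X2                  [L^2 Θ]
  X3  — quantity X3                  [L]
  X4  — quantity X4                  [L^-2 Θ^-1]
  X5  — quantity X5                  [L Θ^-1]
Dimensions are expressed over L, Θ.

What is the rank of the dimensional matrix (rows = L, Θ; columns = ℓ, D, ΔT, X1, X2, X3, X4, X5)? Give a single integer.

2

Write exponents as rows L,Θ / cols ℓ,D,ΔT,X1,X2,X3,X4,X5:
  L: [ 1  1  0  1  2  1 -2  1]
  Θ: [ 0  0  1 -3  1  0 -1 -1]
Echelon form has 2 nonzero rows (pivots: ℓ,ΔT)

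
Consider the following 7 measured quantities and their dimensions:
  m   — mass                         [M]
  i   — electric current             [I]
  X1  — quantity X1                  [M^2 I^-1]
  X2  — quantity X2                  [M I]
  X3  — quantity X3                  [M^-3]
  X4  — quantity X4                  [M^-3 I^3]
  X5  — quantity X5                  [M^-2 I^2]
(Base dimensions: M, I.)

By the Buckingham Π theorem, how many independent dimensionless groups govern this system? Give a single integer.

5

Write exponents as rows M,I / cols m,i,X1,X2,X3,X4,X5:
  M: [ 1  0  2  1 -3 -3 -2]
  I: [ 0  1 -1  1  0  3  2]
RREF → pivots at {m,i} ⇒ r = 2
7 vars − rank 2 = 5 Π groups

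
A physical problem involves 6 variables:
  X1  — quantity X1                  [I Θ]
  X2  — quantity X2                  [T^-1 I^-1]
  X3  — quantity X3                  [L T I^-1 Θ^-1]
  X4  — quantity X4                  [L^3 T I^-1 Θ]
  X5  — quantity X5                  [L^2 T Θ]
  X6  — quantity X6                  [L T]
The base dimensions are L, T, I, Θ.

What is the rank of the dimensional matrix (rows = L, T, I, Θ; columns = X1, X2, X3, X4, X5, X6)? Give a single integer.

3

Dimensional matrix (L×T×I×Θ by X1×X2×X3×X4×X5×X6):
  L: [ 0  0  1  3  2  1]
  T: [ 0 -1  1  1  1  1]
  I: [ 1 -1 -1 -1  0  0]
  Θ: [ 1  0 -1  1  1  0]
RREF → pivots at {X1,X2,X3} ⇒ r = 3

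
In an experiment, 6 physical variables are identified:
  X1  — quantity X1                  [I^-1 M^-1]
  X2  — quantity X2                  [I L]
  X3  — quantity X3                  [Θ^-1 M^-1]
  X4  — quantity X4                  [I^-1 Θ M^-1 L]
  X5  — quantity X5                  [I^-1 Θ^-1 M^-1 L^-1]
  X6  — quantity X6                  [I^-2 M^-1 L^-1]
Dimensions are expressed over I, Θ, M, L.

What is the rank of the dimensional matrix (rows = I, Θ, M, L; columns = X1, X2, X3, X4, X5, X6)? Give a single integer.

Exponent matrix [I,Θ,M,L] × [X1,X2,X3,X4,X5,X6]:
  I: [-1  1  0 -1 -1 -2]
  Θ: [ 0  0 -1  1 -1  0]
  M: [-1  0 -1 -1 -1 -1]
  L: [ 0  1  0  1 -1 -1]
Echelon form has 3 nonzero rows (pivots: X1,X2,X3)

3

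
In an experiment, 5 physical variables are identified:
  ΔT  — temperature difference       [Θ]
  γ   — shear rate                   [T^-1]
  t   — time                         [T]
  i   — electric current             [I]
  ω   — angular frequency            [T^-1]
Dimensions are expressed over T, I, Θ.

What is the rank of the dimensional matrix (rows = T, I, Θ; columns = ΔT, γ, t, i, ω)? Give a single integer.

Write exponents as rows T,I,Θ / cols ΔT,γ,t,i,ω:
  T: [ 0 -1  1  0 -1]
  I: [ 0  0  0  1  0]
  Θ: [ 1  0  0  0  0]
RREF → pivots at {ΔT,γ,i} ⇒ r = 3

3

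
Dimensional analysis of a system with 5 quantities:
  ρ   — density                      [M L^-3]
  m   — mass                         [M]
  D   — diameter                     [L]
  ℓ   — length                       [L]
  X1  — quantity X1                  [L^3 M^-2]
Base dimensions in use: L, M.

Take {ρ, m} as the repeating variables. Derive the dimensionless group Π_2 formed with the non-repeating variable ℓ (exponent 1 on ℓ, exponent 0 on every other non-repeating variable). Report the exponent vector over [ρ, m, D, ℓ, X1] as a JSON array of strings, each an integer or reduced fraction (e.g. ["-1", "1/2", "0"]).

["1/3", "-1/3", "0", "1", "0"]

Write exponents as rows L,M / cols ρ,m,D,ℓ,X1:
  L: [-3  0  1  1  3]
  M: [ 1  1  0  0 -2]
RREF → pivots at {ρ,m} ⇒ r = 2
Repeat: ρ,m; free: D,ℓ,X1
RREF:
  r0: [   1    0 -1/3 -1/3   -1]
  r1: [   0    1  1/3  1/3   -1]
Fix exponent of ℓ at 1, D at 0, X1 at 0; solve each RREF row for its pivot's exponent:
  r0: exp(ρ) + (-1/3)·1 = 0 ⇒ exp(ρ) = 1/3
  r1: exp(m) + (1/3)·1 = 0 ⇒ exp(m) = -1/3
Π_2 = ρ^(1/3) · m^(-1/3) · ℓ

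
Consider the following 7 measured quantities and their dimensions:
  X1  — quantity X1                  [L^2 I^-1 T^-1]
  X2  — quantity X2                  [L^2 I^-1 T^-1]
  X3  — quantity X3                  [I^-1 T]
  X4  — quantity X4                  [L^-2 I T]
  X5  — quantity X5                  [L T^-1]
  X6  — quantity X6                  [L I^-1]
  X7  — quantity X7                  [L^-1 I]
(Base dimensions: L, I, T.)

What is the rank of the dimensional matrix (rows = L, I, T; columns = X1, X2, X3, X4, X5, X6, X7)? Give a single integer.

Exponent matrix [L,I,T] × [X1,X2,X3,X4,X5,X6,X7]:
  L: [ 2  2  0 -2  1  1 -1]
  I: [-1 -1 -1  1  0 -1  1]
  T: [-1 -1  1  1 -1  0  0]
Row reduction gives pivot columns X1,X3; rank = 2

2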